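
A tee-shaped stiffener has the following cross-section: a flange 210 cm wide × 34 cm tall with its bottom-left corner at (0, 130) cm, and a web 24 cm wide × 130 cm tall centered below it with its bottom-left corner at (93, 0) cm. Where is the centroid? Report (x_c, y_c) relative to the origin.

web: A = 24 × 130 = 3120.00, centroid at (105.00, 65.00).
flange: A = 210 × 34 = 7140.00, centroid at (105.00, 147.00).
ΣA = 10260.00 cm², ΣAx_c = 1077300.00 cm³, ΣAy_c = 1252380.00 cm³.
x_c = 1077300.00/10260.00 = 105.00 cm; y_c = 1252380.00/10260.00 = 122.06 cm.

x_c = 105.00 cm, y_c = 122.06 cm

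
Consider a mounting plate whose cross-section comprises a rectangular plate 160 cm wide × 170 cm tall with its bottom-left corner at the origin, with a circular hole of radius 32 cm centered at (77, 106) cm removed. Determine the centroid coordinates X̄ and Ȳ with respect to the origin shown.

Part | A | x̄ᵢ | ȳᵢ | A·x̄ᵢ | A·ȳᵢ
plate | 27200.00 | 80.00 | 85.00 | 2176000.00 | 2312000.00
hole | -3216.99 | 77.00 | 106.00 | -247708.30 | -341001.03
Σ | 23983.01 |  |  | 1928291.70 | 1970998.97
X̄ = 1928291.70 / 23983.01 = 80.40 cm
Ȳ = 1970998.97 / 23983.01 = 82.18 cm

X̄ = 80.40 cm, Ȳ = 82.18 cm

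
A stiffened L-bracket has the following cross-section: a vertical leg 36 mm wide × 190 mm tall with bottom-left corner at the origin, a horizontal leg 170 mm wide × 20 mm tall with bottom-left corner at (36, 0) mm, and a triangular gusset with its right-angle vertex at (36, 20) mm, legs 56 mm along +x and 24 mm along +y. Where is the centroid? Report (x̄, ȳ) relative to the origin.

vertical leg: A = 36 × 190 = 6840.00, centroid at (18.00, 95.00).
horizontal leg: A = 170 × 20 = 3400.00, centroid at (121.00, 10.00).
gusset: A = ½·56·24 = 672.00, centroid at (54.67, 28.00).
ΣA = 10912.00 mm², ΣAx̄ = 571256.00 mm³, ΣAȳ = 702616.00 mm³.
x̄ = 571256.00/10912.00 = 52.35 mm; ȳ = 702616.00/10912.00 = 64.39 mm.

x̄ = 52.35 mm, ȳ = 64.39 mm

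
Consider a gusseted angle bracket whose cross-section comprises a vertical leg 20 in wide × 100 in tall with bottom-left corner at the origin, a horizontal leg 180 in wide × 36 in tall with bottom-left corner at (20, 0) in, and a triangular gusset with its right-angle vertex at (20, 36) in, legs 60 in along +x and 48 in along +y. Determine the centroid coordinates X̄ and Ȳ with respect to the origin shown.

X̄ = 79.68 in, Ȳ = 29.39 in

vertical leg: A = 20 × 100 = 2000.00, centroid at (10.00, 50.00).
horizontal leg: A = 180 × 36 = 6480.00, centroid at (110.00, 18.00).
gusset: A = ½·60·48 = 1440.00, centroid at (40.00, 52.00).
ΣA = 9920.00 in², ΣAX̄ = 790400.00 in³, ΣAȲ = 291520.00 in³.
X̄ = 790400.00/9920.00 = 79.68 in; Ȳ = 291520.00/9920.00 = 29.39 in.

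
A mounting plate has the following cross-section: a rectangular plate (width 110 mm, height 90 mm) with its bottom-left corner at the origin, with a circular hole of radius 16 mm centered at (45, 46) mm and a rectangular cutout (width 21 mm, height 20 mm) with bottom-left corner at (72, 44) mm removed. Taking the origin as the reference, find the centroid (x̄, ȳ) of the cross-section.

plate: A = 110 × 90 = 9900.00, centroid at (55.00, 45.00).
hole 1: A = −π·16² = -804.25, centroid at (45.00, 46.00).
hole 2: A = −(21 × 20) = -420.00, centroid at (82.50, 54.00).
ΣA = 8675.75 mm², ΣAx̄ = 473658.85 mm³, ΣAȳ = 385824.60 mm³.
x̄ = 473658.85/8675.75 = 54.60 mm; ȳ = 385824.60/8675.75 = 44.47 mm.

x̄ = 54.60 mm, ȳ = 44.47 mm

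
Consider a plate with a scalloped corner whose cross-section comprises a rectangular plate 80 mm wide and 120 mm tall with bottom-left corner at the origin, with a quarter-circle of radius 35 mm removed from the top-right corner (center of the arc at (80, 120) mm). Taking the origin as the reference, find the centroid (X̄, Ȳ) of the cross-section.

Part | A | x̄ᵢ | ȳᵢ | A·x̄ᵢ | A·ȳᵢ
plate | 9600.00 | 40.00 | 60.00 | 384000.00 | 576000.00
removed quarter-circle | -962.11 | 65.15 | 105.15 | -62677.35 | -101161.86
Σ | 8637.89 |  |  | 321322.65 | 474838.14
X̄ = 321322.65 / 8637.89 = 37.20 mm
Ȳ = 474838.14 / 8637.89 = 54.97 mm

X̄ = 37.20 mm, Ȳ = 54.97 mm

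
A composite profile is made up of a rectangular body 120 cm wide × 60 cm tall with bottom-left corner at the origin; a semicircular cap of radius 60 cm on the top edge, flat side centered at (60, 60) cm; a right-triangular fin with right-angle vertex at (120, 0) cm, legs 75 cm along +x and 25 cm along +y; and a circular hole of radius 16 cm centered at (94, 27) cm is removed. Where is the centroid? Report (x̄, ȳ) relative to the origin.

Part | A | x̄ᵢ | ȳᵢ | A·x̄ᵢ | A·ȳᵢ
rectangular body | 7200.00 | 60.00 | 30.00 | 432000.00 | 216000.00
semicircular top | 5654.87 | 60.00 | 85.46 | 339292.01 | 483292.01
triangular fin | 937.50 | 145.00 | 8.33 | 135937.50 | 7812.50
hole | -804.25 | 94.00 | 27.00 | -75599.29 | -21714.69
Σ | 12988.12 |  |  | 831630.22 | 685389.82
x̄ = 831630.22 / 12988.12 = 64.03 cm
ȳ = 685389.82 / 12988.12 = 52.77 cm

x̄ = 64.03 cm, ȳ = 52.77 cm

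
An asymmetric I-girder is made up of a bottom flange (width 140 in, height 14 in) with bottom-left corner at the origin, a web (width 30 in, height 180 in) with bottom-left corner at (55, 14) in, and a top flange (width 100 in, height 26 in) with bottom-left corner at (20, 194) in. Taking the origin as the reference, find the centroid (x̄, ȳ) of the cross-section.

x̄ = 70.00 in, ȳ = 111.80 in

bottom flange: A = 140 × 14 = 1960.00, centroid at (70.00, 7.00).
web: A = 30 × 180 = 5400.00, centroid at (70.00, 104.00).
top flange: A = 100 × 26 = 2600.00, centroid at (70.00, 207.00).
ΣA = 9960.00 in², ΣAx̄ = 697200.00 in³, ΣAȳ = 1113520.00 in³.
x̄ = 697200.00/9960.00 = 70.00 in; ȳ = 1113520.00/9960.00 = 111.80 in.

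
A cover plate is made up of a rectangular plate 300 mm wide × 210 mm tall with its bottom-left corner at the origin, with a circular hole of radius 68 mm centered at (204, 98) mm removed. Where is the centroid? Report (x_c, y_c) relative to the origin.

x_c = 133.82 mm, y_c = 107.10 mm

plate: A = 300 × 210 = 63000.00, centroid at (150.00, 105.00).
hole: A = −π·68² = -14526.72, centroid at (204.00, 98.00).
ΣA = 48473.28 mm²
ΣAx_c = (63000.00)(150.00) + (-14526.72)(204.00) = 6486548.22 mm³
ΣAy_c = (63000.00)(105.00) + (-14526.72)(98.00) = 5191381.01 mm³
x_c = 6486548.22 / 48473.28 = 133.82 mm
y_c = 5191381.01 / 48473.28 = 107.10 mm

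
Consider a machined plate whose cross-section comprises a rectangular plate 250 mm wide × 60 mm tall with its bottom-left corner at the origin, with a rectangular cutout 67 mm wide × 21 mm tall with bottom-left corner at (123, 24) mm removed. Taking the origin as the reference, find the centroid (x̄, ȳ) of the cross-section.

plate: A = 250 × 60 = 15000.00, centroid at (125.00, 30.00).
hole: A = −(67 × 21) = -1407.00, centroid at (156.50, 34.50).
ΣA = 13593.00 mm², ΣAx̄ = 1654804.50 mm³, ΣAȳ = 401458.50 mm³.
x̄ = 1654804.50/13593.00 = 121.74 mm; ȳ = 401458.50/13593.00 = 29.53 mm.

x̄ = 121.74 mm, ȳ = 29.53 mm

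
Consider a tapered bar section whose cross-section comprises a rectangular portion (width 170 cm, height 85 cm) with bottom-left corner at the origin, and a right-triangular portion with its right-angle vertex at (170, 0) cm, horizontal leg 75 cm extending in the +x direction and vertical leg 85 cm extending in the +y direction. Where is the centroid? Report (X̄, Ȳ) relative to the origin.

X̄ = 104.88 cm, Ȳ = 39.94 cm

rectangular portion: A = 170 × 85 = 14450.00, centroid at (85.00, 42.50).
triangular portion: A = ½·75·85 = 3187.50, centroid at (195.00, 28.33).
ΣA = 17637.50 cm², ΣAX̄ = 1849812.50 cm³, ΣAȲ = 704437.50 cm³.
X̄ = 1849812.50/17637.50 = 104.88 cm; Ȳ = 704437.50/17637.50 = 39.94 cm.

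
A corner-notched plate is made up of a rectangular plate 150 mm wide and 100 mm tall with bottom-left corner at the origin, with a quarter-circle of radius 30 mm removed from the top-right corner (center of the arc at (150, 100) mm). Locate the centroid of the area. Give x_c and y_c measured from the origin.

x_c = 71.92 mm, y_c = 48.16 mm

plate: A = 150 × 100 = 15000.00, centroid at (75.00, 50.00).
removed quarter-circle: A = −¼π·30² = -706.86, centroid at (137.27, 87.27).
ΣA = 14293.14 mm², ΣAx_c = 1027971.25 mm³, ΣAy_c = 688314.17 mm³.
x_c = 1027971.25/14293.14 = 71.92 mm; y_c = 688314.17/14293.14 = 48.16 mm.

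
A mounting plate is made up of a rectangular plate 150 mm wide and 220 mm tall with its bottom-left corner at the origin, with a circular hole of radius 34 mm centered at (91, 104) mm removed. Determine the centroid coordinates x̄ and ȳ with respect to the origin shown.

plate: A = 150 × 220 = 33000.00, centroid at (75.00, 110.00).
hole: A = −π·34² = -3631.68, centroid at (91.00, 104.00).
ΣA = 29368.32 mm², ΣAx̄ = 2144517.02 mm³, ΣAȳ = 3252305.16 mm³.
x̄ = 2144517.02/29368.32 = 73.02 mm; ȳ = 3252305.16/29368.32 = 110.74 mm.

x̄ = 73.02 mm, ȳ = 110.74 mm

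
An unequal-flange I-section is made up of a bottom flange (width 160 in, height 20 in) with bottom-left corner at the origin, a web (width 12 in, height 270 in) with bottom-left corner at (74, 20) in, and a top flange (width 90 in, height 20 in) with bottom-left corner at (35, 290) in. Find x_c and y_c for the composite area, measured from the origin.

x_c = 80.00 in, y_c = 130.36 in

bottom flange: A = 160 × 20 = 3200.00, centroid at (80.00, 10.00).
web: A = 12 × 270 = 3240.00, centroid at (80.00, 155.00).
top flange: A = 90 × 20 = 1800.00, centroid at (80.00, 300.00).
ΣA = 8240.00 in²
ΣAx_c = (3200.00)(80.00) + (3240.00)(80.00) + (1800.00)(80.00) = 659200.00 in³
ΣAy_c = (3200.00)(10.00) + (3240.00)(155.00) + (1800.00)(300.00) = 1074200.00 in³
x_c = 659200.00 / 8240.00 = 80.00 in
y_c = 1074200.00 / 8240.00 = 130.36 in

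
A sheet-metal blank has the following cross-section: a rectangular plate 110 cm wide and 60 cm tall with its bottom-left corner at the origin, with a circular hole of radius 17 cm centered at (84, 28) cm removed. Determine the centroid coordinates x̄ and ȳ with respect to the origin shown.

x̄ = 50.37 cm, ȳ = 30.32 cm

plate: A = 110 × 60 = 6600.00, centroid at (55.00, 30.00).
hole: A = −π·17² = -907.92, centroid at (84.00, 28.00).
ΣA = 5692.08 cm²
ΣAx̄ = (6600.00)(55.00) + (-907.92)(84.00) = 286734.70 cm³
ΣAȳ = (6600.00)(30.00) + (-907.92)(28.00) = 172578.23 cm³
x̄ = 286734.70 / 5692.08 = 50.37 cm
ȳ = 172578.23 / 5692.08 = 30.32 cm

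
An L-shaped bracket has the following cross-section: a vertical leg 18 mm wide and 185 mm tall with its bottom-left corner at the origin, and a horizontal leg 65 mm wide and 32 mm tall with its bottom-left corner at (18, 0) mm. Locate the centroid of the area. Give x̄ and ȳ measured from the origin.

x̄ = 24.96 mm, ȳ = 63.09 mm

Part | A | x̄ᵢ | ȳᵢ | A·x̄ᵢ | A·ȳᵢ
vertical leg | 3330.00 | 9.00 | 92.50 | 29970.00 | 308025.00
horizontal leg | 2080.00 | 50.50 | 16.00 | 105040.00 | 33280.00
Σ | 5410.00 |  |  | 135010.00 | 341305.00
x̄ = 135010.00 / 5410.00 = 24.96 mm
ȳ = 341305.00 / 5410.00 = 63.09 mm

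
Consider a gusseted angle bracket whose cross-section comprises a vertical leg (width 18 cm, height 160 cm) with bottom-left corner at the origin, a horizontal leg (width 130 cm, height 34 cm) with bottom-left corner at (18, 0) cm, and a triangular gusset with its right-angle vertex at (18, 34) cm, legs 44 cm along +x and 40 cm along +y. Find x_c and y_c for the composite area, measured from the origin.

Part | A | x̄ᵢ | ȳᵢ | A·x̄ᵢ | A·ȳᵢ
vertical leg | 2880.00 | 9.00 | 80.00 | 25920.00 | 230400.00
horizontal leg | 4420.00 | 83.00 | 17.00 | 366860.00 | 75140.00
gusset | 880.00 | 32.67 | 47.33 | 28746.67 | 41653.33
Σ | 8180.00 |  |  | 421526.67 | 347193.33
x_c = 421526.67 / 8180.00 = 51.53 cm
y_c = 347193.33 / 8180.00 = 42.44 cm

x_c = 51.53 cm, y_c = 42.44 cm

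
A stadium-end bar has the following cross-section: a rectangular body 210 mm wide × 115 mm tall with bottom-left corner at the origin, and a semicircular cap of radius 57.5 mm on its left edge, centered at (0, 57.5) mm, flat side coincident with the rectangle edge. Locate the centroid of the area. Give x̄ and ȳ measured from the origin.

x̄ = 82.10 mm, ȳ = 57.50 mm

rectangular body: A = 210 × 115 = 24150.00, centroid at (105.00, 57.50).
semicircular end: A = ½π·57.5² = 5193.45, centroid at (-24.40, 57.50).
ΣA = 29343.45 mm²
ΣAx̄ = (24150.00)(105.00) + (5193.45)(-24.40) = 2409010.42 mm³
ΣAȳ = (24150.00)(57.50) + (5193.45)(57.50) = 1687248.11 mm³
x̄ = 2409010.42 / 29343.45 = 82.10 mm
ȳ = 1687248.11 / 29343.45 = 57.50 mm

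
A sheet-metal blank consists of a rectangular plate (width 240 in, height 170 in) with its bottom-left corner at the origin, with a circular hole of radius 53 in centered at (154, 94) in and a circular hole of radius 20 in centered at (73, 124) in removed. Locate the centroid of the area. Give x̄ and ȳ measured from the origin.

x̄ = 112.16 in, ȳ = 80.82 in

plate: A = 240 × 170 = 40800.00, centroid at (120.00, 85.00).
hole 1: A = −π·53² = -8824.73, centroid at (154.00, 94.00).
hole 2: A = −π·20² = -1256.64, centroid at (73.00, 124.00).
ΣA = 30718.63 in², ΣAx̄ = 3445256.49 in³, ΣAȳ = 2482652.03 in³.
x̄ = 3445256.49/30718.63 = 112.16 in; ȳ = 2482652.03/30718.63 = 80.82 in.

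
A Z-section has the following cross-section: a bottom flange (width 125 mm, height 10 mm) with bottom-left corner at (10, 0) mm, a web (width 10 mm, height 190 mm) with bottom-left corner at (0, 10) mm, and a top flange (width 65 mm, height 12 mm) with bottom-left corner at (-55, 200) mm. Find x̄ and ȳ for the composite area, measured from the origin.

Part | A | x̄ᵢ | ȳᵢ | A·x̄ᵢ | A·ȳᵢ
bottom flange | 1250.00 | 72.50 | 5.00 | 90625.00 | 6250.00
web | 1900.00 | 5.00 | 105.00 | 9500.00 | 199500.00
top flange | 780.00 | -22.50 | 206.00 | -17550.00 | 160680.00
Σ | 3930.00 |  |  | 82575.00 | 366430.00
x̄ = 82575.00 / 3930.00 = 21.01 mm
ȳ = 366430.00 / 3930.00 = 93.24 mm

x̄ = 21.01 mm, ȳ = 93.24 mm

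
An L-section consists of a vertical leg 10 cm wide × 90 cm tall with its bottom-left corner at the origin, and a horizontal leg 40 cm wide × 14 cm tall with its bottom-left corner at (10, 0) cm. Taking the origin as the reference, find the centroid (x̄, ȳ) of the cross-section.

Part | A | x̄ᵢ | ȳᵢ | A·x̄ᵢ | A·ȳᵢ
vertical leg | 900.00 | 5.00 | 45.00 | 4500.00 | 40500.00
horizontal leg | 560.00 | 30.00 | 7.00 | 16800.00 | 3920.00
Σ | 1460.00 |  |  | 21300.00 | 44420.00
x̄ = 21300.00 / 1460.00 = 14.59 cm
ȳ = 44420.00 / 1460.00 = 30.42 cm

x̄ = 14.59 cm, ȳ = 30.42 cm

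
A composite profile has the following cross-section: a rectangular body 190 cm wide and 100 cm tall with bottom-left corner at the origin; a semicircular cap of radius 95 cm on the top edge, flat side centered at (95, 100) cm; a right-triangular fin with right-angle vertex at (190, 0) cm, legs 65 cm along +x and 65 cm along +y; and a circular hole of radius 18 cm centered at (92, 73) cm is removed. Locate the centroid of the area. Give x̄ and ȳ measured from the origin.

x̄ = 102.28 cm, ȳ = 84.93 cm

Part | A | x̄ᵢ | ȳᵢ | A·x̄ᵢ | A·ȳᵢ
rectangular body | 19000.00 | 95.00 | 50.00 | 1805000.00 | 950000.00
semicircular top | 14176.44 | 95.00 | 140.32 | 1346761.50 | 1989227.02
triangular fin | 2112.50 | 211.67 | 21.67 | 447145.83 | 45770.83
hole | -1017.88 | 92.00 | 73.00 | -93644.59 | -74304.95
Σ | 34271.06 |  |  | 3505262.74 | 2910692.90
x̄ = 3505262.74 / 34271.06 = 102.28 cm
ȳ = 2910692.90 / 34271.06 = 84.93 cm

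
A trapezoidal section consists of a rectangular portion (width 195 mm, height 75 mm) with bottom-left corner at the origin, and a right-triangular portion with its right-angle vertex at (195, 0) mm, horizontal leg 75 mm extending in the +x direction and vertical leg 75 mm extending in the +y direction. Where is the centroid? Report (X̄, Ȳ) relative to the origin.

rectangular portion: A = 195 × 75 = 14625.00, centroid at (97.50, 37.50).
triangular portion: A = ½·75·75 = 2812.50, centroid at (220.00, 25.00).
ΣA = 17437.50 mm², ΣAX̄ = 2044687.50 mm³, ΣAȲ = 618750.00 mm³.
X̄ = 2044687.50/17437.50 = 117.26 mm; Ȳ = 618750.00/17437.50 = 35.48 mm.

X̄ = 117.26 mm, Ȳ = 35.48 mm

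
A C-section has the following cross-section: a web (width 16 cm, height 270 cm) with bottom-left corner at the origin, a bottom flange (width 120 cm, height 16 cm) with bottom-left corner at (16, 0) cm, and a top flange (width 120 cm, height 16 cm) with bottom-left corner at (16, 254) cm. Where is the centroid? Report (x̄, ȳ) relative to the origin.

x̄ = 40.00 cm, ȳ = 135.00 cm

web: A = 16 × 270 = 4320.00, centroid at (8.00, 135.00).
bottom flange: A = 120 × 16 = 1920.00, centroid at (76.00, 8.00).
top flange: A = 120 × 16 = 1920.00, centroid at (76.00, 262.00).
ΣA = 8160.00 cm²
ΣAx̄ = (4320.00)(8.00) + (1920.00)(76.00) + (1920.00)(76.00) = 326400.00 cm³
ΣAȳ = (4320.00)(135.00) + (1920.00)(8.00) + (1920.00)(262.00) = 1101600.00 cm³
x̄ = 326400.00 / 8160.00 = 40.00 cm
ȳ = 1101600.00 / 8160.00 = 135.00 cm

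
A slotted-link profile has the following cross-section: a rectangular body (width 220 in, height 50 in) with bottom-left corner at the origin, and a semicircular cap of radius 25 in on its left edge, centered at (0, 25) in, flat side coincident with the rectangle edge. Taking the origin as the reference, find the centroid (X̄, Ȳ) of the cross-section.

X̄ = 100.12 in, Ȳ = 25.00 in

Part | A | x̄ᵢ | ȳᵢ | A·x̄ᵢ | A·ȳᵢ
rectangular body | 11000.00 | 110.00 | 25.00 | 1210000.00 | 275000.00
semicircular end | 981.75 | -10.61 | 25.00 | -10416.67 | 24543.69
Σ | 11981.75 |  |  | 1199583.33 | 299543.69
X̄ = 1199583.33 / 11981.75 = 100.12 in
Ȳ = 299543.69 / 11981.75 = 25.00 in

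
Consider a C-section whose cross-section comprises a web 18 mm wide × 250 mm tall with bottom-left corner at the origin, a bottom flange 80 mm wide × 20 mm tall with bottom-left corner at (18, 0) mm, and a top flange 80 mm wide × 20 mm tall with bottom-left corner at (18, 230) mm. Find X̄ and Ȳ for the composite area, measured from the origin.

web: A = 18 × 250 = 4500.00, centroid at (9.00, 125.00).
bottom flange: A = 80 × 20 = 1600.00, centroid at (58.00, 10.00).
top flange: A = 80 × 20 = 1600.00, centroid at (58.00, 240.00).
ΣA = 7700.00 mm², ΣAX̄ = 226100.00 mm³, ΣAȲ = 962500.00 mm³.
X̄ = 226100.00/7700.00 = 29.36 mm; Ȳ = 962500.00/7700.00 = 125.00 mm.

X̄ = 29.36 mm, Ȳ = 125.00 mm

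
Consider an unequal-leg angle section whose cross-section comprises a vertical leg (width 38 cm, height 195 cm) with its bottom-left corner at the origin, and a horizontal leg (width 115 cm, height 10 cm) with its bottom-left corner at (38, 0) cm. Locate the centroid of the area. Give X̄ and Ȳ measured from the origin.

X̄ = 29.28 cm, Ȳ = 85.07 cm

Part | A | x̄ᵢ | ȳᵢ | A·x̄ᵢ | A·ȳᵢ
vertical leg | 7410.00 | 19.00 | 97.50 | 140790.00 | 722475.00
horizontal leg | 1150.00 | 95.50 | 5.00 | 109825.00 | 5750.00
Σ | 8560.00 |  |  | 250615.00 | 728225.00
X̄ = 250615.00 / 8560.00 = 29.28 cm
Ȳ = 728225.00 / 8560.00 = 85.07 cm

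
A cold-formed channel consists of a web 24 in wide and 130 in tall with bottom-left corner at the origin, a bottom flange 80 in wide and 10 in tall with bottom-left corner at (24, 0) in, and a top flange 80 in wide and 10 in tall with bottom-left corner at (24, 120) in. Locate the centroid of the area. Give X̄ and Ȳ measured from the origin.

web: A = 24 × 130 = 3120.00, centroid at (12.00, 65.00).
bottom flange: A = 80 × 10 = 800.00, centroid at (64.00, 5.00).
top flange: A = 80 × 10 = 800.00, centroid at (64.00, 125.00).
ΣA = 4720.00 in²
ΣAX̄ = (3120.00)(12.00) + (800.00)(64.00) + (800.00)(64.00) = 139840.00 in³
ΣAȲ = (3120.00)(65.00) + (800.00)(5.00) + (800.00)(125.00) = 306800.00 in³
X̄ = 139840.00 / 4720.00 = 29.63 in
Ȳ = 306800.00 / 4720.00 = 65.00 in

X̄ = 29.63 in, Ȳ = 65.00 in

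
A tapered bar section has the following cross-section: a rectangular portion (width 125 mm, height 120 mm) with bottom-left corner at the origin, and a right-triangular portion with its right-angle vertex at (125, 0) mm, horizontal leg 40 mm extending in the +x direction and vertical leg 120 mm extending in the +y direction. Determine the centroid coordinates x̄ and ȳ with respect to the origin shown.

rectangular portion: A = 125 × 120 = 15000.00, centroid at (62.50, 60.00).
triangular portion: A = ½·40·120 = 2400.00, centroid at (138.33, 40.00).
ΣA = 17400.00 mm²
ΣAx̄ = (15000.00)(62.50) + (2400.00)(138.33) = 1269500.00 mm³
ΣAȳ = (15000.00)(60.00) + (2400.00)(40.00) = 996000.00 mm³
x̄ = 1269500.00 / 17400.00 = 72.96 mm
ȳ = 996000.00 / 17400.00 = 57.24 mm

x̄ = 72.96 mm, ȳ = 57.24 mm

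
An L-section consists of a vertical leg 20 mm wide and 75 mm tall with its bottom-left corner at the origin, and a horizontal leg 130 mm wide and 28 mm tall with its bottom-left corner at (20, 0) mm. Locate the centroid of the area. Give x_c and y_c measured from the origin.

vertical leg: A = 20 × 75 = 1500.00, centroid at (10.00, 37.50).
horizontal leg: A = 130 × 28 = 3640.00, centroid at (85.00, 14.00).
ΣA = 5140.00 mm²
ΣAx_c = (1500.00)(10.00) + (3640.00)(85.00) = 324400.00 mm³
ΣAy_c = (1500.00)(37.50) + (3640.00)(14.00) = 107210.00 mm³
x_c = 324400.00 / 5140.00 = 63.11 mm
y_c = 107210.00 / 5140.00 = 20.86 mm

x_c = 63.11 mm, y_c = 20.86 mm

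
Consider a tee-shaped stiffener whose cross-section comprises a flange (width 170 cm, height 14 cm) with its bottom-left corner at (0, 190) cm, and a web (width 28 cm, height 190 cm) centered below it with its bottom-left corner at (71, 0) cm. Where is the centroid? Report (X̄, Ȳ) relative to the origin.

X̄ = 85.00 cm, Ȳ = 126.53 cm

Part | A | x̄ᵢ | ȳᵢ | A·x̄ᵢ | A·ȳᵢ
web | 5320.00 | 85.00 | 95.00 | 452200.00 | 505400.00
flange | 2380.00 | 85.00 | 197.00 | 202300.00 | 468860.00
Σ | 7700.00 |  |  | 654500.00 | 974260.00
X̄ = 654500.00 / 7700.00 = 85.00 cm
Ȳ = 974260.00 / 7700.00 = 126.53 cm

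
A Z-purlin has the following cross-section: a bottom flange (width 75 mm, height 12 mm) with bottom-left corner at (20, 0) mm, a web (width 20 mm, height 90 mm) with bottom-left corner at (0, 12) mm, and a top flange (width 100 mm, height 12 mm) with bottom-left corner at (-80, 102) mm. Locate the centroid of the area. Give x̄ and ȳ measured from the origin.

x̄ = 8.65 mm, ȳ = 60.92 mm

Part | A | x̄ᵢ | ȳᵢ | A·x̄ᵢ | A·ȳᵢ
bottom flange | 900.00 | 57.50 | 6.00 | 51750.00 | 5400.00
web | 1800.00 | 10.00 | 57.00 | 18000.00 | 102600.00
top flange | 1200.00 | -30.00 | 108.00 | -36000.00 | 129600.00
Σ | 3900.00 |  |  | 33750.00 | 237600.00
x̄ = 33750.00 / 3900.00 = 8.65 mm
ȳ = 237600.00 / 3900.00 = 60.92 mm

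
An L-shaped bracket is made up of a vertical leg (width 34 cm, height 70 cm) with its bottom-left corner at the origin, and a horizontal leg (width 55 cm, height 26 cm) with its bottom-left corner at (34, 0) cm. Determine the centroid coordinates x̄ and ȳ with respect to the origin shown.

x̄ = 33.70 cm, ȳ = 26.74 cm

vertical leg: A = 34 × 70 = 2380.00, centroid at (17.00, 35.00).
horizontal leg: A = 55 × 26 = 1430.00, centroid at (61.50, 13.00).
ΣA = 3810.00 cm²
ΣAx̄ = (2380.00)(17.00) + (1430.00)(61.50) = 128405.00 cm³
ΣAȳ = (2380.00)(35.00) + (1430.00)(13.00) = 101890.00 cm³
x̄ = 128405.00 / 3810.00 = 33.70 cm
ȳ = 101890.00 / 3810.00 = 26.74 cm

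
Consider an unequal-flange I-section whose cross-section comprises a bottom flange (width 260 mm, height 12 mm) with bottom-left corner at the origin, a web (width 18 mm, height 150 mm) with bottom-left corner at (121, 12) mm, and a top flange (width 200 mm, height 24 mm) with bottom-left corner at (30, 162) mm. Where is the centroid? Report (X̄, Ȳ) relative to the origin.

bottom flange: A = 260 × 12 = 3120.00, centroid at (130.00, 6.00).
web: A = 18 × 150 = 2700.00, centroid at (130.00, 87.00).
top flange: A = 200 × 24 = 4800.00, centroid at (130.00, 174.00).
ΣA = 10620.00 mm²
ΣAX̄ = (3120.00)(130.00) + (2700.00)(130.00) + (4800.00)(130.00) = 1380600.00 mm³
ΣAȲ = (3120.00)(6.00) + (2700.00)(87.00) + (4800.00)(174.00) = 1088820.00 mm³
X̄ = 1380600.00 / 10620.00 = 130.00 mm
Ȳ = 1088820.00 / 10620.00 = 102.53 mm

X̄ = 130.00 mm, Ȳ = 102.53 mm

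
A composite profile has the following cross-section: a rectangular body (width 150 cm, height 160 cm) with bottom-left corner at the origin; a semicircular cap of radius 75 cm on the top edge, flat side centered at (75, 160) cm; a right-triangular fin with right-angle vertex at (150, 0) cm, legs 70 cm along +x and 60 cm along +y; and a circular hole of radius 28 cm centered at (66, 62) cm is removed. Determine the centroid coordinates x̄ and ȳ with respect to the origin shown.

Part | A | x̄ᵢ | ȳᵢ | A·x̄ᵢ | A·ȳᵢ
rectangular body | 24000.00 | 75.00 | 80.00 | 1800000.00 | 1920000.00
semicircular top | 8835.73 | 75.00 | 191.83 | 662679.70 | 1694966.69
triangular fin | 2100.00 | 173.33 | 20.00 | 364000.00 | 42000.00
hole | -2463.01 | 66.00 | 62.00 | -162558.57 | -152706.54
Σ | 32472.72 |  |  | 2664121.13 | 3504260.16
x̄ = 2664121.13 / 32472.72 = 82.04 cm
ȳ = 3504260.16 / 32472.72 = 107.91 cm

x̄ = 82.04 cm, ȳ = 107.91 cm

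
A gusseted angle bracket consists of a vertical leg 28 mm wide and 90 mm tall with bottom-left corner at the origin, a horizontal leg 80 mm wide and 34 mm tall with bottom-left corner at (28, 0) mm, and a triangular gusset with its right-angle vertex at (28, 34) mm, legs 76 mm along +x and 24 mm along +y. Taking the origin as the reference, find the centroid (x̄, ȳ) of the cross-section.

x̄ = 43.71 mm, ȳ = 32.18 mm

vertical leg: A = 28 × 90 = 2520.00, centroid at (14.00, 45.00).
horizontal leg: A = 80 × 34 = 2720.00, centroid at (68.00, 17.00).
gusset: A = ½·76·24 = 912.00, centroid at (53.33, 42.00).
ΣA = 6152.00 mm², ΣAx̄ = 268880.00 mm³, ΣAȳ = 197944.00 mm³.
x̄ = 268880.00/6152.00 = 43.71 mm; ȳ = 197944.00/6152.00 = 32.18 mm.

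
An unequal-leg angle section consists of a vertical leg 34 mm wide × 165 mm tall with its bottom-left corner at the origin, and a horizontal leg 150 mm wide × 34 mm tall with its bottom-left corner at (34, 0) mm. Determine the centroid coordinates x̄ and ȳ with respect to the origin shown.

vertical leg: A = 34 × 165 = 5610.00, centroid at (17.00, 82.50).
horizontal leg: A = 150 × 34 = 5100.00, centroid at (109.00, 17.00).
ΣA = 10710.00 mm²
ΣAx̄ = (5610.00)(17.00) + (5100.00)(109.00) = 651270.00 mm³
ΣAȳ = (5610.00)(82.50) + (5100.00)(17.00) = 549525.00 mm³
x̄ = 651270.00 / 10710.00 = 60.81 mm
ȳ = 549525.00 / 10710.00 = 51.31 mm

x̄ = 60.81 mm, ȳ = 51.31 mm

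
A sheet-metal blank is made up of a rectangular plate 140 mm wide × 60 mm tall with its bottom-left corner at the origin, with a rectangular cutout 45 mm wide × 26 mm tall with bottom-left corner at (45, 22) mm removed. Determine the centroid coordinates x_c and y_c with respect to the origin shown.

x_c = 70.40 mm, y_c = 29.19 mm

Part | A | x̄ᵢ | ȳᵢ | A·x̄ᵢ | A·ȳᵢ
plate | 8400.00 | 70.00 | 30.00 | 588000.00 | 252000.00
hole | -1170.00 | 67.50 | 35.00 | -78975.00 | -40950.00
Σ | 7230.00 |  |  | 509025.00 | 211050.00
x_c = 509025.00 / 7230.00 = 70.40 mm
y_c = 211050.00 / 7230.00 = 29.19 mm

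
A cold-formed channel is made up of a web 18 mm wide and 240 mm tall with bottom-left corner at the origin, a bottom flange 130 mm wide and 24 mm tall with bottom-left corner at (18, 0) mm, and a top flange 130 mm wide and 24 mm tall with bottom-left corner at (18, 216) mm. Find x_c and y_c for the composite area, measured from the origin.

web: A = 18 × 240 = 4320.00, centroid at (9.00, 120.00).
bottom flange: A = 130 × 24 = 3120.00, centroid at (83.00, 12.00).
top flange: A = 130 × 24 = 3120.00, centroid at (83.00, 228.00).
ΣA = 10560.00 mm², ΣAx_c = 556800.00 mm³, ΣAy_c = 1267200.00 mm³.
x_c = 556800.00/10560.00 = 52.73 mm; y_c = 1267200.00/10560.00 = 120.00 mm.

x_c = 52.73 mm, y_c = 120.00 mm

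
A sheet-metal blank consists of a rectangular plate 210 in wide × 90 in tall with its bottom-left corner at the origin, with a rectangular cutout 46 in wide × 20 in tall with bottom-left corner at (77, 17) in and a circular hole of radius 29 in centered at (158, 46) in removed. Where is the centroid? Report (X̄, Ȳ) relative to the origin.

plate: A = 210 × 90 = 18900.00, centroid at (105.00, 45.00).
hole 1: A = −(46 × 20) = -920.00, centroid at (100.00, 27.00).
hole 2: A = −π·29² = -2642.08, centroid at (158.00, 46.00).
ΣA = 15337.92 in², ΣAX̄ = 1475051.45 in³, ΣAȲ = 704124.35 in³.
X̄ = 1475051.45/15337.92 = 96.17 in; Ȳ = 704124.35/15337.92 = 45.91 in.

X̄ = 96.17 in, Ȳ = 45.91 in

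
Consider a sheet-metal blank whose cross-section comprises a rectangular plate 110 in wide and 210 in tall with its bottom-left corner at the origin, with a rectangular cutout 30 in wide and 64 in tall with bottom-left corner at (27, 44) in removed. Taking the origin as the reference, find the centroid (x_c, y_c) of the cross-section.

x_c = 56.18 in, y_c = 107.63 in

plate: A = 110 × 210 = 23100.00, centroid at (55.00, 105.00).
hole: A = −(30 × 64) = -1920.00, centroid at (42.00, 76.00).
ΣA = 21180.00 in², ΣAx_c = 1189860.00 in³, ΣAy_c = 2279580.00 in³.
x_c = 1189860.00/21180.00 = 56.18 in; y_c = 2279580.00/21180.00 = 107.63 in.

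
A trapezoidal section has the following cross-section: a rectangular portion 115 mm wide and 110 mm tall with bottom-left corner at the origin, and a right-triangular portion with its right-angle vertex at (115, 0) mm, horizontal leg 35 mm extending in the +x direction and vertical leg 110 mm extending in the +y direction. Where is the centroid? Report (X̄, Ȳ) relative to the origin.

rectangular portion: A = 115 × 110 = 12650.00, centroid at (57.50, 55.00).
triangular portion: A = ½·35·110 = 1925.00, centroid at (126.67, 36.67).
ΣA = 14575.00 mm², ΣAX̄ = 971208.33 mm³, ΣAȲ = 766333.33 mm³.
X̄ = 971208.33/14575.00 = 66.64 mm; Ȳ = 766333.33/14575.00 = 52.58 mm.

X̄ = 66.64 mm, Ȳ = 52.58 mm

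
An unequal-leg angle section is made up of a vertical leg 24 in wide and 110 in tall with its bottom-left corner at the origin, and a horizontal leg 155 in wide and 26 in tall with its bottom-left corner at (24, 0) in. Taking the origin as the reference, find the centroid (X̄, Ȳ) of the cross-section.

X̄ = 66.08 in, Ȳ = 29.62 in

Part | A | x̄ᵢ | ȳᵢ | A·x̄ᵢ | A·ȳᵢ
vertical leg | 2640.00 | 12.00 | 55.00 | 31680.00 | 145200.00
horizontal leg | 4030.00 | 101.50 | 13.00 | 409045.00 | 52390.00
Σ | 6670.00 |  |  | 440725.00 | 197590.00
X̄ = 440725.00 / 6670.00 = 66.08 in
Ȳ = 197590.00 / 6670.00 = 29.62 in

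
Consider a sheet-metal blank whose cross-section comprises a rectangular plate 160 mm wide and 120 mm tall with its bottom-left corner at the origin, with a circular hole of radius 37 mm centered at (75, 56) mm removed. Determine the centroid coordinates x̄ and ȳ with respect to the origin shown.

x̄ = 81.44 mm, ȳ = 61.15 mm

plate: A = 160 × 120 = 19200.00, centroid at (80.00, 60.00).
hole: A = −π·37² = -4300.84, centroid at (75.00, 56.00).
ΣA = 14899.16 mm², ΣAx̄ = 1213436.97 mm³, ΣAȳ = 911152.94 mm³.
x̄ = 1213436.97/14899.16 = 81.44 mm; ȳ = 911152.94/14899.16 = 61.15 mm.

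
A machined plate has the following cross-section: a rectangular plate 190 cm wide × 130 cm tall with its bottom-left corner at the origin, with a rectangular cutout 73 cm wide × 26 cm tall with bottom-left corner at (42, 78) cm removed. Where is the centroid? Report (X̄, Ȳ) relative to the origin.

plate: A = 190 × 130 = 24700.00, centroid at (95.00, 65.00).
hole: A = −(73 × 26) = -1898.00, centroid at (78.50, 91.00).
ΣA = 22802.00 cm²
ΣAX̄ = (24700.00)(95.00) + (-1898.00)(78.50) = 2197507.00 cm³
ΣAȲ = (24700.00)(65.00) + (-1898.00)(91.00) = 1432782.00 cm³
X̄ = 2197507.00 / 22802.00 = 96.37 cm
Ȳ = 1432782.00 / 22802.00 = 62.84 cm

X̄ = 96.37 cm, Ȳ = 62.84 cm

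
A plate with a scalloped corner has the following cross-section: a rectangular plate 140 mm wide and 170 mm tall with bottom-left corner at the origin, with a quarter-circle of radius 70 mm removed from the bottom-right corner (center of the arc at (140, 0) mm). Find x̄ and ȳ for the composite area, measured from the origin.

x̄ = 62.23 mm, ȳ = 95.67 mm

Part | A | x̄ᵢ | ȳᵢ | A·x̄ᵢ | A·ȳᵢ
plate | 23800.00 | 70.00 | 85.00 | 1666000.00 | 2023000.00
removed quarter-circle | -3848.45 | 110.29 | 29.71 | -424449.81 | -114333.33
Σ | 19951.55 |  |  | 1241550.19 | 1908666.67
x̄ = 1241550.19 / 19951.55 = 62.23 mm
ȳ = 1908666.67 / 19951.55 = 95.67 mm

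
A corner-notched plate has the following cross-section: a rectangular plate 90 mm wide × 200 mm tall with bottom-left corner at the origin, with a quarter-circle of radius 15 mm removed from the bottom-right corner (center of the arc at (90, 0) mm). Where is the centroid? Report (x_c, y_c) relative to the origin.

x_c = 44.62 mm, y_c = 100.93 mm

Part | A | x̄ᵢ | ȳᵢ | A·x̄ᵢ | A·ȳᵢ
plate | 18000.00 | 45.00 | 100.00 | 810000.00 | 1800000.00
removed quarter-circle | -176.71 | 83.63 | 6.37 | -14779.31 | -1125.00
Σ | 17823.29 |  |  | 795220.69 | 1798875.00
x_c = 795220.69 / 17823.29 = 44.62 mm
y_c = 1798875.00 / 17823.29 = 100.93 mm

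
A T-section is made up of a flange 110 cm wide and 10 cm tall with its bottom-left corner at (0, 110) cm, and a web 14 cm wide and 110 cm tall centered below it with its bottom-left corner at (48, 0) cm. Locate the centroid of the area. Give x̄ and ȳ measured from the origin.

x̄ = 55.00 cm, ȳ = 80.00 cm

web: A = 14 × 110 = 1540.00, centroid at (55.00, 55.00).
flange: A = 110 × 10 = 1100.00, centroid at (55.00, 115.00).
ΣA = 2640.00 cm²
ΣAx̄ = (1540.00)(55.00) + (1100.00)(55.00) = 145200.00 cm³
ΣAȳ = (1540.00)(55.00) + (1100.00)(115.00) = 211200.00 cm³
x̄ = 145200.00 / 2640.00 = 55.00 cm
ȳ = 211200.00 / 2640.00 = 80.00 cm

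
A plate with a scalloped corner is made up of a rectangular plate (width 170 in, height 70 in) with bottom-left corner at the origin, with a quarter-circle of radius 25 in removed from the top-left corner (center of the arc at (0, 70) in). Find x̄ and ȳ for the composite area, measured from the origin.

plate: A = 170 × 70 = 11900.00, centroid at (85.00, 35.00).
removed quarter-circle: A = −¼π·25² = -490.87, centroid at (10.61, 59.39).
ΣA = 11409.13 in²
ΣAx̄ = (11900.00)(85.00) + (-490.87)(10.61) = 1006291.67 in³
ΣAȳ = (11900.00)(35.00) + (-490.87)(59.39) = 387347.16 in³
x̄ = 1006291.67 / 11409.13 = 88.20 in
ȳ = 387347.16 / 11409.13 = 33.95 in

x̄ = 88.20 in, ȳ = 33.95 in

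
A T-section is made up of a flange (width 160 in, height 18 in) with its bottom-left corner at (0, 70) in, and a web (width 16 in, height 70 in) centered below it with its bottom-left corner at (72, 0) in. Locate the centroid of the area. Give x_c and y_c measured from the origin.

x_c = 80.00 in, y_c = 66.68 in

Part | A | x̄ᵢ | ȳᵢ | A·x̄ᵢ | A·ȳᵢ
web | 1120.00 | 80.00 | 35.00 | 89600.00 | 39200.00
flange | 2880.00 | 80.00 | 79.00 | 230400.00 | 227520.00
Σ | 4000.00 |  |  | 320000.00 | 266720.00
x_c = 320000.00 / 4000.00 = 80.00 in
y_c = 266720.00 / 4000.00 = 66.68 in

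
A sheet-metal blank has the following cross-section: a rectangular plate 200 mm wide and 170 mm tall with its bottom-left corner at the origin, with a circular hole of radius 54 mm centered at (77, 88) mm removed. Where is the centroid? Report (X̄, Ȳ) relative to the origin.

Part | A | x̄ᵢ | ȳᵢ | A·x̄ᵢ | A·ȳᵢ
plate | 34000.00 | 100.00 | 85.00 | 3400000.00 | 2890000.00
hole | -9160.88 | 77.00 | 88.00 | -705388.08 | -806157.81
Σ | 24839.12 |  |  | 2694611.92 | 2083842.19
X̄ = 2694611.92 / 24839.12 = 108.48 mm
Ȳ = 2083842.19 / 24839.12 = 83.89 mm

X̄ = 108.48 mm, Ȳ = 83.89 mm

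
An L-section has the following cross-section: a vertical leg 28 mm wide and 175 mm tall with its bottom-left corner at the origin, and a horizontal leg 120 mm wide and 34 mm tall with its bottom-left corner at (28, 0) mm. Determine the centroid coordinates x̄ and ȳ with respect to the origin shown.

vertical leg: A = 28 × 175 = 4900.00, centroid at (14.00, 87.50).
horizontal leg: A = 120 × 34 = 4080.00, centroid at (88.00, 17.00).
ΣA = 8980.00 mm², ΣAx̄ = 427640.00 mm³, ΣAȳ = 498110.00 mm³.
x̄ = 427640.00/8980.00 = 47.62 mm; ȳ = 498110.00/8980.00 = 55.47 mm.

x̄ = 47.62 mm, ȳ = 55.47 mm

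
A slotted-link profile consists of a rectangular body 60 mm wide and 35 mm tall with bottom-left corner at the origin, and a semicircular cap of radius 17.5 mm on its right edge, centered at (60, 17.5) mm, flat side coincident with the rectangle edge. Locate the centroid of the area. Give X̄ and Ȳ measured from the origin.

X̄ = 36.98 mm, Ȳ = 17.50 mm

rectangular body: A = 60 × 35 = 2100.00, centroid at (30.00, 17.50).
semicircular end: A = ½π·17.5² = 481.06, centroid at (67.43, 17.50).
ΣA = 2581.06 mm²
ΣAX̄ = (2100.00)(30.00) + (481.06)(67.43) = 95436.30 mm³
ΣAȲ = (2100.00)(17.50) + (481.06)(17.50) = 45168.49 mm³
X̄ = 95436.30 / 2581.06 = 36.98 mm
Ȳ = 45168.49 / 2581.06 = 17.50 mm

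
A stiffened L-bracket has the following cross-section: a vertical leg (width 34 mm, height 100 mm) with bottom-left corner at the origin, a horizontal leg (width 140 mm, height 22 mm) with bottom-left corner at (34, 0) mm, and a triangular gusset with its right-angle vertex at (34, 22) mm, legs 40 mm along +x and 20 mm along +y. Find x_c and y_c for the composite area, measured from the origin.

x_c = 57.71 mm, y_c = 31.30 mm

vertical leg: A = 34 × 100 = 3400.00, centroid at (17.00, 50.00).
horizontal leg: A = 140 × 22 = 3080.00, centroid at (104.00, 11.00).
gusset: A = ½·40·20 = 400.00, centroid at (47.33, 28.67).
ΣA = 6880.00 mm²
ΣAx_c = (3400.00)(17.00) + (3080.00)(104.00) + (400.00)(47.33) = 397053.33 mm³
ΣAy_c = (3400.00)(50.00) + (3080.00)(11.00) + (400.00)(28.67) = 215346.67 mm³
x_c = 397053.33 / 6880.00 = 57.71 mm
y_c = 215346.67 / 6880.00 = 31.30 mm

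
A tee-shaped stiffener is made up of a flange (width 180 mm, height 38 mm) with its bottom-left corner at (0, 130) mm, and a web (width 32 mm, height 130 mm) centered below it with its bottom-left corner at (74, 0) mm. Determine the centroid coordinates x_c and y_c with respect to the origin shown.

x_c = 90.00 mm, y_c = 117.23 mm

Part | A | x̄ᵢ | ȳᵢ | A·x̄ᵢ | A·ȳᵢ
web | 4160.00 | 90.00 | 65.00 | 374400.00 | 270400.00
flange | 6840.00 | 90.00 | 149.00 | 615600.00 | 1019160.00
Σ | 11000.00 |  |  | 990000.00 | 1289560.00
x_c = 990000.00 / 11000.00 = 90.00 mm
y_c = 1289560.00 / 11000.00 = 117.23 mm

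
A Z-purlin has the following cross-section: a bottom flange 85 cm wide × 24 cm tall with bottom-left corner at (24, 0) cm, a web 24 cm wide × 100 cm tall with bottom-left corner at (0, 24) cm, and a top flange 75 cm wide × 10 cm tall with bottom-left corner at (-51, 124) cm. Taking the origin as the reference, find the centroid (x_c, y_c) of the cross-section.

bottom flange: A = 85 × 24 = 2040.00, centroid at (66.50, 12.00).
web: A = 24 × 100 = 2400.00, centroid at (12.00, 74.00).
top flange: A = 75 × 10 = 750.00, centroid at (-13.50, 129.00).
ΣA = 5190.00 cm²
ΣAx_c = (2040.00)(66.50) + (2400.00)(12.00) + (750.00)(-13.50) = 154335.00 cm³
ΣAy_c = (2040.00)(12.00) + (2400.00)(74.00) + (750.00)(129.00) = 298830.00 cm³
x_c = 154335.00 / 5190.00 = 29.74 cm
y_c = 298830.00 / 5190.00 = 57.58 cm

x_c = 29.74 cm, y_c = 57.58 cm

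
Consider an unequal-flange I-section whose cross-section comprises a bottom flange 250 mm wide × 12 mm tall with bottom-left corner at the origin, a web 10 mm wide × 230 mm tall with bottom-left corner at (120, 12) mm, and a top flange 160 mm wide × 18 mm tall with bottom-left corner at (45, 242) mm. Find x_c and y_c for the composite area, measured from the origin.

x_c = 125.00 mm, y_c = 126.28 mm

Part | A | x̄ᵢ | ȳᵢ | A·x̄ᵢ | A·ȳᵢ
bottom flange | 3000.00 | 125.00 | 6.00 | 375000.00 | 18000.00
web | 2300.00 | 125.00 | 127.00 | 287500.00 | 292100.00
top flange | 2880.00 | 125.00 | 251.00 | 360000.00 | 722880.00
Σ | 8180.00 |  |  | 1022500.00 | 1032980.00
x_c = 1022500.00 / 8180.00 = 125.00 mm
y_c = 1032980.00 / 8180.00 = 126.28 mm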